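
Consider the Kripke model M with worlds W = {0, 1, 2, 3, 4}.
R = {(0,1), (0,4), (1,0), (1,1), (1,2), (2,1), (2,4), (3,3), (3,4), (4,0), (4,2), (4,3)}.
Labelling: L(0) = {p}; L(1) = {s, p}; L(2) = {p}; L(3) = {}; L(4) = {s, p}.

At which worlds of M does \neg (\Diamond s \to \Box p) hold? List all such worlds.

Let φ = \neg (\Diamond s \to \Box p). Evaluate φ at each world:
  0 (successors {1, 4}): φ is false.
  1 (successors {0, 1, 2}): φ is false.
  2 (successors {1, 4}): φ is false.
  3 (successors {3, 4}): φ is true.
  4 (successors {0, 2, 3}): φ is false.
For instance, at 1:
  At 1: \Diamond s \to \Box p is true, so \neg (\Diamond s \to \Box p) is false.
    At 1: \Diamond s is true, \Box p is true, so \Diamond s \to \Box p is true.
      At 1: \Diamond s requires s at some successor in {0, 1, 2}.
        s holds at 1, so \Diamond s is true at 1.
      At 1: \Box p requires p at every successor {0, 1, 2}.
        At 0: p is true.
        At 1: p is true.
        At 2: p is true.
      So \Box p is true at 1.
Satisfying worlds: {3}

3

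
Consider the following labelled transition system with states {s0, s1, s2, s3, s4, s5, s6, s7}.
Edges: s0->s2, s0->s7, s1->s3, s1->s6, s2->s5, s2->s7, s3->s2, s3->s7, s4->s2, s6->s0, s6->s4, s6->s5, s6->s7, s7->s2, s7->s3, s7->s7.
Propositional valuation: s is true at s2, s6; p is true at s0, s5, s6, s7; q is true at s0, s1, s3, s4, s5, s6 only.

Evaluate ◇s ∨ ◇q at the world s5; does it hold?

Recall that ◇ψ holds at a world iff ψ holds at some accessible world.
At s5: ◇s is false, ◇q is false, so ◇s ∨ ◇q is false.
  At s5: no accessible worlds, so ◇s is false.
  At s5: no accessible worlds, so ◇q is false.

No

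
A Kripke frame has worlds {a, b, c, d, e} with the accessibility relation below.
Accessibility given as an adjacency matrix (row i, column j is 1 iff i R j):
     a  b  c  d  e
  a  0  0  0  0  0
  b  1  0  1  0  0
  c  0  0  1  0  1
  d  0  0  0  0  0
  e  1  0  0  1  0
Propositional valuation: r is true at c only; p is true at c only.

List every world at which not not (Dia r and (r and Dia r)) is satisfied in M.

Recall that Dia ψ holds at a world iff ψ holds at some accessible world.
Let φ = not not (Dia r and (r and Dia r)). Evaluate φ at each world:
  a (successors ∅): φ is false.
  b (successors {a, c}): φ is false.
  c (successors {c, e}): φ is true.
  d (successors ∅): φ is false.
  e (successors {a, d}): φ is false.
For instance, at c:
  At c: not (Dia r and (r and Dia r)) is false, so not not (Dia r and (r and Dia r)) is true.
    At c: Dia r and (r and Dia r) is true, so not (Dia r and (r and Dia r)) is false.
      At c: Dia r is true, r and Dia r is true, so Dia r and (r and Dia r) is true.
Satisfying worlds: {c}

c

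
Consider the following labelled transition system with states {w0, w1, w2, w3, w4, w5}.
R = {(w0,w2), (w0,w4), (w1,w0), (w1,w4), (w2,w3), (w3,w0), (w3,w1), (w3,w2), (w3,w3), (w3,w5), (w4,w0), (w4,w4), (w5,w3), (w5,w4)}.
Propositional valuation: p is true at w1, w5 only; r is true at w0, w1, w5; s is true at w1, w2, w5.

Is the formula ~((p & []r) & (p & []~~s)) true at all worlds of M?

Yes

Let φ = ~((p & []r) & (p & []~~s)). Evaluate φ at each world:
  w0 (successors {w2, w4}): φ is true.
  w1 (successors {w0, w4}): φ is true.
  w2 (successors {w3}): φ is true.
  w3 (successors {w0, w1, w2, w3, w5}): φ is true.
  w4 (successors {w0, w4}): φ is true.
  w5 (successors {w3, w4}): φ is true.
For instance, at w2:
  At w2: (p & []r) & (p & []~~s) is false, so ~((p & []r) & (p & []~~s)) is true.
    At w2: p & []r is false, p & []~~s is false, so (p & []r) & (p & []~~s) is false.
      At w2: p is false, []r is false, so p & []r is false.
      At w2: p is false, []~~s is false, so p & []~~s is false.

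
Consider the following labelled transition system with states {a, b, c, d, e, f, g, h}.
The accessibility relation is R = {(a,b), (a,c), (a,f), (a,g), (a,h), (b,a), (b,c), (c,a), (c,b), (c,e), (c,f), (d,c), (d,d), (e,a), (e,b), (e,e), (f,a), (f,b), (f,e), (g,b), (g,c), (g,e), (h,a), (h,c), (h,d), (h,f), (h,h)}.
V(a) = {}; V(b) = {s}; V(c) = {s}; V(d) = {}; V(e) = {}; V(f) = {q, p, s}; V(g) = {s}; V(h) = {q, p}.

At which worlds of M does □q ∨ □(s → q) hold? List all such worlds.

Recall that □ψ holds at a world iff ψ holds at every accessible world, and ◇ψ holds iff ψ holds at some accessible world.
Let φ = □q ∨ □(s → q). Evaluate φ at each world:
  a (successors {b, c, f, g, h}): φ is false.
  b (successors {a, c}): φ is false.
  c (successors {a, b, e, f}): φ is false.
  d (successors {c, d}): φ is false.
  e (successors {a, b, e}): φ is false.
  f (successors {a, b, e}): φ is false.
  g (successors {b, c, e}): φ is false.
  h (successors {a, c, d, f, h}): φ is false.
For instance, at c:
  At c: □q is false, □(s → q) is false, so □q ∨ □(s → q) is false.
    At c: □q requires q at every successor {a, b, e, f}.
      q fails at a, so □q is false at c.
    At c: □(s → q) requires s → q at every successor {a, b, e, f}.
      s → q fails at b, so □(s → q) is false at c.
Satisfying worlds: none.

none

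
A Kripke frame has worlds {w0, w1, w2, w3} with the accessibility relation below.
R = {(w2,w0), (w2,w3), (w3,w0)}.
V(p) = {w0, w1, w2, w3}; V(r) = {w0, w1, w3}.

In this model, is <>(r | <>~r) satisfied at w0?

No

Recall that <>ψ holds at a world iff ψ holds at some accessible world.
At w0: no accessible worlds, so <>(r | <>~r) is false.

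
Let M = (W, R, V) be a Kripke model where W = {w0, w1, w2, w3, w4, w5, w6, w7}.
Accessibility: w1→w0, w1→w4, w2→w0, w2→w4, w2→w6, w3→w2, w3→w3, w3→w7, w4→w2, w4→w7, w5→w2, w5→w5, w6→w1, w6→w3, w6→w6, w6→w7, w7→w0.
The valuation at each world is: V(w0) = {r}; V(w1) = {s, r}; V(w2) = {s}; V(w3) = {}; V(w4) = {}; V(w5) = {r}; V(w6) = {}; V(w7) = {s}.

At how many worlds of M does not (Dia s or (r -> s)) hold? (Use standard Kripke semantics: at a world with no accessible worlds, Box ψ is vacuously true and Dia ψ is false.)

Let φ = not (Dia s or (r -> s)). Evaluate φ at each world:
  w0 (successors ∅): φ is true.
  w1 (successors {w0, w4}): φ is false.
  w2 (successors {w0, w4, w6}): φ is false.
  w3 (successors {w2, w3, w7}): φ is false.
  w4 (successors {w2, w7}): φ is false.
  w5 (successors {w2, w5}): φ is false.
  w6 (successors {w1, w3, w6, w7}): φ is false.
  w7 (successors {w0}): φ is false.
For instance, at w7:
  At w7: Dia s or (r -> s) is true, so not (Dia s or (r -> s)) is false.
    At w7: Dia s is false, r -> s is true, so Dia s or (r -> s) is true.
      At w7: Dia s requires s at some successor in {w0}.
        At w0: s is false.
      So Dia s is false at w7.
Satisfying worlds: {w0}

1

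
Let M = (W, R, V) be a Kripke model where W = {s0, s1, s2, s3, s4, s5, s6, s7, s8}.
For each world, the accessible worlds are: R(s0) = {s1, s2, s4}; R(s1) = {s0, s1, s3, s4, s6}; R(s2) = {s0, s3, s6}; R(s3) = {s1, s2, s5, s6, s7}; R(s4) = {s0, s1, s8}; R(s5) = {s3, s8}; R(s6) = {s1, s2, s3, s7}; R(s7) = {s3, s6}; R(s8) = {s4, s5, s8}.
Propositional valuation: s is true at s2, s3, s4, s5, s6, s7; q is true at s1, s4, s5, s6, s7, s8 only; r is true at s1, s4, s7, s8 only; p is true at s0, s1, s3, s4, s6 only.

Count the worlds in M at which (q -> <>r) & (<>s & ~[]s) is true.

Recall that []ψ holds at a world iff ψ holds at every accessible world, and <>ψ holds iff ψ holds at some accessible world.
Let φ = (q -> <>r) & (<>s & ~[]s). Evaluate φ at each world:
  s0 (successors {s1, s2, s4}): φ is true.
  s1 (successors {s0, s1, s3, s4, s6}): φ is true.
  s2 (successors {s0, s3, s6}): φ is true.
  s3 (successors {s1, s2, s5, s6, s7}): φ is true.
  s4 (successors {s0, s1, s8}): φ is false.
  s5 (successors {s3, s8}): φ is true.
  s6 (successors {s1, s2, s3, s7}): φ is true.
  s7 (successors {s3, s6}): φ is false.
  s8 (successors {s4, s5, s8}): φ is true.
For instance, at s8:
  At s8: q -> <>r is true, <>s & ~[]s is true, so (q -> <>r) & (<>s & ~[]s) is true.
    At s8: q is true, <>r is true, so q -> <>r is true.
      At s8: <>r requires r at some successor in {s4, s5, s8}.
        r holds at s4, so <>r is true at s8.
    At s8: <>s is true, ~[]s is true, so <>s & ~[]s is true.
      At s8: <>s requires s at some successor in {s4, s5, s8}.
        s holds at s4, so <>s is true at s8.
      At s8: []s is false, so ~[]s is true.
Satisfying worlds: {s0, s1, s2, s3, s5, s6, s8}

7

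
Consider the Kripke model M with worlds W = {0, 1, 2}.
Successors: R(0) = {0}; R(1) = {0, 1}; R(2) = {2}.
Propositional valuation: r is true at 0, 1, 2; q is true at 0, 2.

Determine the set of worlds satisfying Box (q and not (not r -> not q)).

Recall that Box ψ holds at a world iff ψ holds at every accessible world, and Dia ψ holds iff ψ holds at some accessible world.
Let φ = Box (q and not (not r -> not q)). Evaluate φ at each world:
  0 (successors {0}): φ is false.
  1 (successors {0, 1}): φ is false.
  2 (successors {2}): φ is false.
For instance, at 2:
  At 2: Box (q and not (not r -> not q)) requires q and not (not r -> not q) at every successor {2}.
    q and not (not r -> not q) fails at 2, so Box (q and not (not r -> not q)) is false at 2.
Satisfying worlds: none.

none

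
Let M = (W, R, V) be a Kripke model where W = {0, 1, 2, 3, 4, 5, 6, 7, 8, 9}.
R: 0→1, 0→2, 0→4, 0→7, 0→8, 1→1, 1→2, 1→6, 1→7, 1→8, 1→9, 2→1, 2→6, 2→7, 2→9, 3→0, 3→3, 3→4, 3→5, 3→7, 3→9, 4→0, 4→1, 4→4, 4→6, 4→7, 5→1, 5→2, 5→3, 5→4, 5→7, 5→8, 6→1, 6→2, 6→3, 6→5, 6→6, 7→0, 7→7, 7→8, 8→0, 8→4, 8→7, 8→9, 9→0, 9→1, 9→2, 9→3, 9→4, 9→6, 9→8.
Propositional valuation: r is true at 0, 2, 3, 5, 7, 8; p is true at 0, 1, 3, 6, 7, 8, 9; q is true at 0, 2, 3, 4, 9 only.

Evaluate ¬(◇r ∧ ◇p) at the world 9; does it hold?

No

Recall that ◇ψ holds at a world iff ψ holds at some accessible world.
At 9: ◇r ∧ ◇p is true, so ¬(◇r ∧ ◇p) is false.
  At 9: ◇r is true, ◇p is true, so ◇r ∧ ◇p is true.
    At 9: ◇r requires r at some successor in {0, 1, 2, 3, 4, 6, 8}.
      r holds at 0, so ◇r is true at 9.
    At 9: ◇p requires p at some successor in {0, 1, 2, 3, 4, 6, 8}.
      p holds at 0, so ◇p is true at 9.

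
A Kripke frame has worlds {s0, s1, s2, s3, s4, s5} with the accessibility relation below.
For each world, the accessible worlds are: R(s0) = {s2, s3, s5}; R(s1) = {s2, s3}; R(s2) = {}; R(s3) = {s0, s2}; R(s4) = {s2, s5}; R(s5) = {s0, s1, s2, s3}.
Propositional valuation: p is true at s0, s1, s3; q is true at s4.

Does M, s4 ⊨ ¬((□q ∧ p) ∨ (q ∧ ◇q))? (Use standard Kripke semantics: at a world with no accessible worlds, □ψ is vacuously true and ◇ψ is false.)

Yes

At s4: (□q ∧ p) ∨ (q ∧ ◇q) is false, so ¬((□q ∧ p) ∨ (q ∧ ◇q)) is true.
  At s4: □q ∧ p is false, q ∧ ◇q is false, so (□q ∧ p) ∨ (q ∧ ◇q) is false.
    At s4: □q is false, p is false, so □q ∧ p is false.
      At s4: □q requires q at every successor {s2, s5}.
        q fails at s2, so □q is false at s4.
    At s4: q is true, ◇q is false, so q ∧ ◇q is false.
      At s4: ◇q requires q at some successor in {s2, s5}.
        At s2: q is false.
        At s5: q is false.
      So ◇q is false at s4.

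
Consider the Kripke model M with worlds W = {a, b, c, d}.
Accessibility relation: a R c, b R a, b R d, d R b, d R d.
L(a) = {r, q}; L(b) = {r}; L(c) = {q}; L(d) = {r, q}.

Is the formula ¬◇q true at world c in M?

At c: ◇q is false, so ¬◇q is true.
  At c: no accessible worlds, so ◇q is false.

Yes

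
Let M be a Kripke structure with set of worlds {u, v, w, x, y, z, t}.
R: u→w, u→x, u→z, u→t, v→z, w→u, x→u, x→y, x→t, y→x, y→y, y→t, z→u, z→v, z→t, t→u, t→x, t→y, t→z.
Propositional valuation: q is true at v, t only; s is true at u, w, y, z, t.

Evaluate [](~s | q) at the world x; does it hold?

Recall that []ψ holds at a world iff ψ holds at every accessible world, and <>ψ holds iff ψ holds at some accessible world.
At x: [](~s | q) requires ~s | q at every successor {u, y, t}.
  ~s | q fails at u, so [](~s | q) is false at x.

No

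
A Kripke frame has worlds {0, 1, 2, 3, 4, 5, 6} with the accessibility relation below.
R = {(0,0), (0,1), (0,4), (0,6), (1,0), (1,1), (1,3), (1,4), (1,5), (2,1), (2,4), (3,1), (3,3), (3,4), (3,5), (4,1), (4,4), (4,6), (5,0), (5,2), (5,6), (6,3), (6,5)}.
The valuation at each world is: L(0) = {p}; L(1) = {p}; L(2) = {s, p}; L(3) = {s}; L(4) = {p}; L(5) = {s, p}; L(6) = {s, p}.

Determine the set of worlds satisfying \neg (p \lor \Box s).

3

Let φ = \neg (p \lor \Box s). Evaluate φ at each world:
  0 (successors {0, 1, 4, 6}): φ is false.
  1 (successors {0, 1, 3, 4, 5}): φ is false.
  2 (successors {1, 4}): φ is false.
  3 (successors {1, 3, 4, 5}): φ is true.
  4 (successors {1, 4, 6}): φ is false.
  5 (successors {0, 2, 6}): φ is false.
  6 (successors {3, 5}): φ is false.
For instance, at 1:
  At 1: p \lor \Box s is true, so \neg (p \lor \Box s) is false.
    At 1: p is true, \Box s is false, so p \lor \Box s is true.
      At 1: \Box s requires s at every successor {0, 1, 3, 4, 5}.
        s fails at 0, so \Box s is false at 1.
Satisfying worlds: {3}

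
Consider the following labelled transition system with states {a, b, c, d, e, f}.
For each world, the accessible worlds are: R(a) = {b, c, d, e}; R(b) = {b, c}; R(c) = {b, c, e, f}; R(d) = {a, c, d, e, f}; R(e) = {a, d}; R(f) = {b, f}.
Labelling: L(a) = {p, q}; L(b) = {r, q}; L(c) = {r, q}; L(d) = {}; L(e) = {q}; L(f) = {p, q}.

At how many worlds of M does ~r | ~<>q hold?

4

Let φ = ~r | ~<>q. Evaluate φ at each world:
  a (successors {b, c, d, e}): φ is true.
  b (successors {b, c}): φ is false.
  c (successors {b, c, e, f}): φ is false.
  d (successors {a, c, d, e, f}): φ is true.
  e (successors {a, d}): φ is true.
  f (successors {b, f}): φ is true.
For instance, at f:
  At f: ~r is true, ~<>q is false, so ~r | ~<>q is true.
    At f: <>q is true, so ~<>q is false.
      At f: <>q requires q at some successor in {b, f}.
        q holds at b, so <>q is true at f.
Satisfying worlds: {a, d, e, f}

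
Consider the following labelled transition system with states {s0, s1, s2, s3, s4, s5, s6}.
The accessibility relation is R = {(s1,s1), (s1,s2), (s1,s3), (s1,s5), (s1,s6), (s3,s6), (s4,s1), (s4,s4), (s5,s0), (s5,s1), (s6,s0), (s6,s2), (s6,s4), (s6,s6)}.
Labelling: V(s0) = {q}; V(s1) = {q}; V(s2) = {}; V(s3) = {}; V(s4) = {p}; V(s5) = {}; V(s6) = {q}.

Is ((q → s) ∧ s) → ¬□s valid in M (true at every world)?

Let φ = ((q → s) ∧ s) → ¬□s. Evaluate φ at each world:
  s0 (successors ∅): φ is true.
  s1 (successors {s1, s2, s3, s5, s6}): φ is true.
  s2 (successors ∅): φ is true.
  s3 (successors {s6}): φ is true.
  s4 (successors {s1, s4}): φ is true.
  s5 (successors {s0, s1}): φ is true.
  s6 (successors {s0, s2, s4, s6}): φ is true.
For instance, at s3:
  At s3: (q → s) ∧ s is false, ¬□s is true, so ((q → s) ∧ s) → ¬□s is true.
    At s3: □s is false, so ¬□s is true.
      At s3: □s requires s at every successor {s6}.
        s fails at s6, so □s is false at s3.

Yes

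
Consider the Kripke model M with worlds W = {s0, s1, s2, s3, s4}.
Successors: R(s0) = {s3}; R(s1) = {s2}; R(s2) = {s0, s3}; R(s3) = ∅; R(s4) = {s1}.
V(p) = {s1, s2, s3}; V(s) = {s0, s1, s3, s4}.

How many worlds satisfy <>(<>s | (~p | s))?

Let φ = <>(<>s | (~p | s)). Evaluate φ at each world:
  s0 (successors {s3}): φ is true.
  s1 (successors {s2}): φ is true.
  s2 (successors {s0, s3}): φ is true.
  s3 (successors ∅): φ is false.
  s4 (successors {s1}): φ is true.
For instance, at s0:
  At s0: <>(<>s | (~p | s)) requires <>s | (~p | s) at some successor in {s3}.
    <>s | (~p | s) holds at s3, so <>(<>s | (~p | s)) is true at s0.
      At s3: <>s is false, ~p | s is true, so <>s | (~p | s) is true.
Satisfying worlds: {s0, s1, s2, s4}

4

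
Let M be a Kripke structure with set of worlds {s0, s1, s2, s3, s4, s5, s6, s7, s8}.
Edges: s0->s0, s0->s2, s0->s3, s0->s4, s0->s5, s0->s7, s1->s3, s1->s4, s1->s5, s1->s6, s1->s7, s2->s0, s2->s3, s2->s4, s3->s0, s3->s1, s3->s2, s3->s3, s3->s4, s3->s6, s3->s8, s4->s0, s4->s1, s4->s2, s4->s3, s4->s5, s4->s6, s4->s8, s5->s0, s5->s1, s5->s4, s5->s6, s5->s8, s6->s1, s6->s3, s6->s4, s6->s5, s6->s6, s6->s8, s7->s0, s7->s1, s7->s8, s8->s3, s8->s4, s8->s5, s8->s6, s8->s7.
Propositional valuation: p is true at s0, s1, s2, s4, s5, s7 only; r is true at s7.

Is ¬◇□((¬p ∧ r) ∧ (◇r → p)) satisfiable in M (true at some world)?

Recall that □ψ holds at a world iff ψ holds at every accessible world, and ◇ψ holds iff ψ holds at some accessible world.
Let φ = ¬◇□((¬p ∧ r) ∧ (◇r → p)). Evaluate φ at each world:
  s0 (successors {s0, s2, s3, s4, s5, s7}): φ is true.
  s1 (successors {s3, s4, s5, s6, s7}): φ is true.
  s2 (successors {s0, s3, s4}): φ is true.
  s3 (successors {s0, s1, s2, s3, s4, s6, s8}): φ is true.
  s4 (successors {s0, s1, s2, s3, s5, s6, s8}): φ is true.
  s5 (successors {s0, s1, s4, s6, s8}): φ is true.
  s6 (successors {s1, s3, s4, s5, s6, s8}): φ is true.
  s7 (successors {s0, s1, s8}): φ is true.
  s8 (successors {s3, s4, s5, s6, s7}): φ is true.
Detail at s0 (witness):
  At s0: ◇□((¬p ∧ r) ∧ (◇r → p)) is false, so ¬◇□((¬p ∧ r) ∧ (◇r → p)) is true.
    At s0: ◇□((¬p ∧ r) ∧ (◇r → p)) requires □((¬p ∧ r) ∧ (◇r → p)) at some successor in {s0, s2, s3, s4, s5, s7}.
      At s0: □((¬p ∧ r) ∧ (◇r → p)) is false.
      At s2: □((¬p ∧ r) ∧ (◇r → p)) is false.
      At s3: □((¬p ∧ r) ∧ (◇r → p)) is false.
      At s4: □((¬p ∧ r) ∧ (◇r → p)) is false.
      At s5: □((¬p ∧ r) ∧ (◇r → p)) is false.
      At s7: □((¬p ∧ r) ∧ (◇r → p)) is false.
    So ◇□((¬p ∧ r) ∧ (◇r → p)) is false at s0.

Yes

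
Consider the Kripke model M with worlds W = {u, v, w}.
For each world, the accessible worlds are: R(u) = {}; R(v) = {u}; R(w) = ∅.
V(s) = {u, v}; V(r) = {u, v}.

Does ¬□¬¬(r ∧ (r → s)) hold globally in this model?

Let φ = ¬□¬¬(r ∧ (r → s)). Evaluate φ at each world:
  u (successors ∅): φ is false.
  v (successors {u}): φ is false.
  w (successors ∅): φ is false.
Detail at u (counterexample):
  At u: □¬¬(r ∧ (r → s)) is true, so ¬□¬¬(r ∧ (r → s)) is false.
    At u: no accessible worlds, so □¬¬(r ∧ (r → s)) holds vacuously.

No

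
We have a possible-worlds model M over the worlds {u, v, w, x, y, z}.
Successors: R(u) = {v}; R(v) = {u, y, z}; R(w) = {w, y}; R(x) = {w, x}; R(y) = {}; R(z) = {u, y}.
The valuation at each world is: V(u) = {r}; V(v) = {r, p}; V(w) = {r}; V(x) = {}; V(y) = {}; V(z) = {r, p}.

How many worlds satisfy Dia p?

2

Recall that Dia ψ holds at a world iff ψ holds at some accessible world.
Let φ = Dia p. Evaluate φ at each world:
  u (successors {v}): φ is true.
  v (successors {u, y, z}): φ is true.
  w (successors {w, y}): φ is false.
  x (successors {w, x}): φ is false.
  y (successors ∅): φ is false.
  z (successors {u, y}): φ is false.
For instance, at u:
  At u: Dia p requires p at some successor in {v}.
    p holds at v, so Dia p is true at u.
Satisfying worlds: {u, v}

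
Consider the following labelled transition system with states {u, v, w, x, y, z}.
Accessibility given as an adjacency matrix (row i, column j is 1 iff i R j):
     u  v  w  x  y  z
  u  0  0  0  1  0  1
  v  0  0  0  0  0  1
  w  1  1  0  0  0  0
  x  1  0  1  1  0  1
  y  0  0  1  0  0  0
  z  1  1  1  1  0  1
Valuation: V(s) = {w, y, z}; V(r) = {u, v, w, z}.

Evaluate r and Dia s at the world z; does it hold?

At z: r is true, Dia s is true, so r and Dia s is true.
  At z: Dia s requires s at some successor in {u, v, w, x, z}.
    s holds at w, so Dia s is true at z.

Yes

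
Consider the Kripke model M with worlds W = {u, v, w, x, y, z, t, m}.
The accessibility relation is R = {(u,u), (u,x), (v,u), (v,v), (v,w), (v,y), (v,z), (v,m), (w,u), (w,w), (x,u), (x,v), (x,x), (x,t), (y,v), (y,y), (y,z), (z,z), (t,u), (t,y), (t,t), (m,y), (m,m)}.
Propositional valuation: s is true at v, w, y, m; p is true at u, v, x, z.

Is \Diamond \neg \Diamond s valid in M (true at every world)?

Let φ = \Diamond \neg \Diamond s. Evaluate φ at each world:
  u (successors {u, x}): φ is true.
  v (successors {u, v, w, y, z, m}): φ is true.
  w (successors {u, w}): φ is true.
  x (successors {u, v, x, t}): φ is true.
  y (successors {v, y, z}): φ is true.
  z (successors {z}): φ is true.
  t (successors {u, y, t}): φ is true.
  m (successors {y, m}): φ is false.
Detail at m (counterexample):
  At m: \Diamond \neg \Diamond s requires \neg \Diamond s at some successor in {y, m}.
    At y: \neg \Diamond s is false.
    At m: \neg \Diamond s is false.
  So \Diamond \neg \Diamond s is false at m.

No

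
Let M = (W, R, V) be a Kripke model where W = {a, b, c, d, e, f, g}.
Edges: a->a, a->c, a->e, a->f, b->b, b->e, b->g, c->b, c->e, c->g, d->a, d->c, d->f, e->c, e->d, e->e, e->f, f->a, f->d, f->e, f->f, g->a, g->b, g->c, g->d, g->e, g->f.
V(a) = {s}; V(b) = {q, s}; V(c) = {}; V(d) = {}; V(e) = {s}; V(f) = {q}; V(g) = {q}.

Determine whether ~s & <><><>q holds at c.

Yes

At c: ~s is true, <><><>q is true, so ~s & <><><>q is true.
  At c: <><><>q requires <><>q at some successor in {b, e, g}.
    <><>q holds at b, so <><><>q is true at c.
      At b: <><>q requires <>q at some successor in {b, e, g}.
        <>q holds at b, so <><>q is true at b.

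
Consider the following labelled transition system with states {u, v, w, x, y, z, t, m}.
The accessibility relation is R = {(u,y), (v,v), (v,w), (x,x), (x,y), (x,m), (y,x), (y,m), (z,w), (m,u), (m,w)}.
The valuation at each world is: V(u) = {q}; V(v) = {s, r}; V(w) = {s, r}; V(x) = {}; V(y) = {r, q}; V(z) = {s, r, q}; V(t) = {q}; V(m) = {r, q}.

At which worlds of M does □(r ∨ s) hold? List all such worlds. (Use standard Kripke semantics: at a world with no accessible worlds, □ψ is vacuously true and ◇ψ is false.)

u, v, w, z, t

Recall that □ψ holds at a world iff ψ holds at every accessible world, and ◇ψ holds iff ψ holds at some accessible world.
Let φ = □(r ∨ s). Evaluate φ at each world:
  u (successors {y}): φ is true.
  v (successors {v, w}): φ is true.
  w (successors ∅): φ is true.
  x (successors {x, y, m}): φ is false.
  y (successors {x, m}): φ is false.
  z (successors {w}): φ is true.
  t (successors ∅): φ is true.
  m (successors {u, w}): φ is false.
For instance, at z:
  At z: □(r ∨ s) requires r ∨ s at every successor {w}.
    At w: r ∨ s is true.
  So □(r ∨ s) is true at z.
Satisfying worlds: {u, v, w, z, t}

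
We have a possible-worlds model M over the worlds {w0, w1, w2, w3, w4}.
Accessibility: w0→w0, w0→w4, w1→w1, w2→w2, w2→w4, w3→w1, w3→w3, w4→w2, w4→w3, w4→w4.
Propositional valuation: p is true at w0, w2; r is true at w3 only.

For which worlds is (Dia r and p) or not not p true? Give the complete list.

Recall that Dia ψ holds at a world iff ψ holds at some accessible world.
Let φ = (Dia r and p) or not not p. Evaluate φ at each world:
  w0 (successors {w0, w4}): φ is true.
  w1 (successors {w1}): φ is false.
  w2 (successors {w2, w4}): φ is true.
  w3 (successors {w1, w3}): φ is false.
  w4 (successors {w2, w3, w4}): φ is false.
For instance, at w4:
  At w4: Dia r and p is false, not not p is false, so (Dia r and p) or not not p is false.
    At w4: Dia r is true, p is false, so Dia r and p is false.
      At w4: Dia r requires r at some successor in {w2, w3, w4}.
        r holds at w3, so Dia r is true at w4.
Satisfying worlds: {w0, w2}

w0, w2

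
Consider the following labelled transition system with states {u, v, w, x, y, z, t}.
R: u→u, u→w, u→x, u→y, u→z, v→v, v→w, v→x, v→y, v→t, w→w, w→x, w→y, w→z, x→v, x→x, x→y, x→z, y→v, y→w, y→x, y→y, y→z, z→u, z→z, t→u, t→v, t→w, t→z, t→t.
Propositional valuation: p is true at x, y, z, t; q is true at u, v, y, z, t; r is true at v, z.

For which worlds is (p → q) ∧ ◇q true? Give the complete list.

Let φ = (p → q) ∧ ◇q. Evaluate φ at each world:
  u (successors {u, w, x, y, z}): φ is true.
  v (successors {v, w, x, y, t}): φ is true.
  w (successors {w, x, y, z}): φ is true.
  x (successors {v, x, y, z}): φ is false.
  y (successors {v, w, x, y, z}): φ is true.
  z (successors {u, z}): φ is true.
  t (successors {u, v, w, z, t}): φ is true.
For instance, at z:
  At z: p → q is true, ◇q is true, so (p → q) ∧ ◇q is true.
    At z: ◇q requires q at some successor in {u, z}.
      q holds at u, so ◇q is true at z.
Satisfying worlds: {u, v, w, y, z, t}

u, v, w, y, z, t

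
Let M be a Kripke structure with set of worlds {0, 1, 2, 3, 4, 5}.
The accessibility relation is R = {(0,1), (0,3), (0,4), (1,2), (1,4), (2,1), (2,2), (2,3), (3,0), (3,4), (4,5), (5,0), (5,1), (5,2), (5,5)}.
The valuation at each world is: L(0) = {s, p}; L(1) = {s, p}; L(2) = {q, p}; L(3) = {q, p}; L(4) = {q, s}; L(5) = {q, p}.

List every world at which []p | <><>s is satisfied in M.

0, 1, 2, 3, 4, 5

Let φ = []p | <><>s. Evaluate φ at each world:
  0 (successors {1, 3, 4}): φ is true.
  1 (successors {2, 4}): φ is true.
  2 (successors {1, 2, 3}): φ is true.
  3 (successors {0, 4}): φ is true.
  4 (successors {5}): φ is true.
  5 (successors {0, 1, 2, 5}): φ is true.
For instance, at 0:
  At 0: []p is false, <><>s is true, so []p | <><>s is true.
    At 0: []p requires p at every successor {1, 3, 4}.
      p fails at 4, so []p is false at 0.
    At 0: <><>s requires <>s at some successor in {1, 3, 4}.
      <>s holds at 1, so <><>s is true at 0.
Satisfying worlds: {0, 1, 2, 3, 4, 5}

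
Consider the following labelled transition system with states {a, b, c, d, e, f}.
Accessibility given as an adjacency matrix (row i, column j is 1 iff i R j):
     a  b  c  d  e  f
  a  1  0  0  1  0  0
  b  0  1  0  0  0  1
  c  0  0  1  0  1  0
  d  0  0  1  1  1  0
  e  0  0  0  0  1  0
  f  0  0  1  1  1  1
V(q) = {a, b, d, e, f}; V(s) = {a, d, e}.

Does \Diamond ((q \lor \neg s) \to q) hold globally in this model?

Let φ = \Diamond ((q \lor \neg s) \to q). Evaluate φ at each world:
  a (successors {a, d}): φ is true.
  b (successors {b, f}): φ is true.
  c (successors {c, e}): φ is true.
  d (successors {c, d, e}): φ is true.
  e (successors {e}): φ is true.
  f (successors {c, d, e, f}): φ is true.
For instance, at c:
  At c: \Diamond ((q \lor \neg s) \to q) requires (q \lor \neg s) \to q at some successor in {c, e}.
    (q \lor \neg s) \to q holds at e, so \Diamond ((q \lor \neg s) \to q) is true at c.

Yes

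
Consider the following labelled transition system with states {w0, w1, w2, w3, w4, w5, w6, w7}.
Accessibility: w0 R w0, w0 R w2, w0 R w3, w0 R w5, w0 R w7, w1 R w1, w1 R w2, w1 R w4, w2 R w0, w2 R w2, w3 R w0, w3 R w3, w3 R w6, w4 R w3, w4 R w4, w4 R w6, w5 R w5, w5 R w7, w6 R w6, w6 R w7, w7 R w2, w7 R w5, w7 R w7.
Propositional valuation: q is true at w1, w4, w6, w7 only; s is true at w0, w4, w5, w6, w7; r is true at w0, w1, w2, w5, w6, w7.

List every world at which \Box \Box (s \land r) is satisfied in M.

none

Let φ = \Box \Box (s \land r). Evaluate φ at each world:
  w0 (successors {w0, w2, w3, w5, w7}): φ is false.
  w1 (successors {w1, w2, w4}): φ is false.
  w2 (successors {w0, w2}): φ is false.
  w3 (successors {w0, w3, w6}): φ is false.
  w4 (successors {w3, w4, w6}): φ is false.
  w5 (successors {w5, w7}): φ is false.
  w6 (successors {w6, w7}): φ is false.
  w7 (successors {w2, w5, w7}): φ is false.
For instance, at w7:
  At w7: \Box \Box (s \land r) requires \Box (s \land r) at every successor {w2, w5, w7}.
    \Box (s \land r) fails at w2, so \Box \Box (s \land r) is false at w7.
      At w2: \Box (s \land r) requires s \land r at every successor {w0, w2}.
        s \land r fails at w2, so \Box (s \land r) is false at w2.
Satisfying worlds: none.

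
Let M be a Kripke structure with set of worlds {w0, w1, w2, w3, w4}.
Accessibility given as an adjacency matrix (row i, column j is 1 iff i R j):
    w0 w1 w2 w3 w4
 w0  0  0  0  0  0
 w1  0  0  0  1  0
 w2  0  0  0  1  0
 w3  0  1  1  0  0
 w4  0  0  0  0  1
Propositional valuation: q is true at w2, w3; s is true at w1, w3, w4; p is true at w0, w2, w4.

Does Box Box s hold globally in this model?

No

Recall that Box ψ holds at a world iff ψ holds at every accessible world, and Dia ψ holds iff ψ holds at some accessible world.
Let φ = Box Box s. Evaluate φ at each world:
  w0 (successors ∅): φ is true.
  w1 (successors {w3}): φ is false.
  w2 (successors {w3}): φ is false.
  w3 (successors {w1, w2}): φ is true.
  w4 (successors {w4}): φ is true.
Detail at w1 (counterexample):
  At w1: Box Box s requires Box s at every successor {w3}.
    Box s fails at w3, so Box Box s is false at w1.
      At w3: Box s requires s at every successor {w1, w2}.
        s fails at w2, so Box s is false at w3.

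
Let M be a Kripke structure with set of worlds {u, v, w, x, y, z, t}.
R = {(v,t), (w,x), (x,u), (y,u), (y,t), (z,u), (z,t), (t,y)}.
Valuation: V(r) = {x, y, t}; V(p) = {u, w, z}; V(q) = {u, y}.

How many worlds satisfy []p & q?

1

Recall that []ψ holds at a world iff ψ holds at every accessible world, and <>ψ holds iff ψ holds at some accessible world.
Let φ = []p & q. Evaluate φ at each world:
  u (successors ∅): φ is true.
  v (successors {t}): φ is false.
  w (successors {x}): φ is false.
  x (successors {u}): φ is false.
  y (successors {u, t}): φ is false.
  z (successors {u, t}): φ is false.
  t (successors {y}): φ is false.
For instance, at x:
  At x: []p is true, q is false, so []p & q is false.
    At x: []p requires p at every successor {u}.
      At u: p is true.
    So []p is true at x.
Satisfying worlds: {u}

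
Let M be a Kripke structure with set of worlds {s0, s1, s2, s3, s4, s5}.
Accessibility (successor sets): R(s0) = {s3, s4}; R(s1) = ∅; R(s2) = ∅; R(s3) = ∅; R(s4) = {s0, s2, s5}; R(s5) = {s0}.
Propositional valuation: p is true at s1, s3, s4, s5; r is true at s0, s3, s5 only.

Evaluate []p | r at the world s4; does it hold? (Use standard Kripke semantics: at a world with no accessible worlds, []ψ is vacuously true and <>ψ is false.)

At s4: []p is false, r is false, so []p | r is false.
  At s4: []p requires p at every successor {s0, s2, s5}.
    p fails at s0, so []p is false at s4.

No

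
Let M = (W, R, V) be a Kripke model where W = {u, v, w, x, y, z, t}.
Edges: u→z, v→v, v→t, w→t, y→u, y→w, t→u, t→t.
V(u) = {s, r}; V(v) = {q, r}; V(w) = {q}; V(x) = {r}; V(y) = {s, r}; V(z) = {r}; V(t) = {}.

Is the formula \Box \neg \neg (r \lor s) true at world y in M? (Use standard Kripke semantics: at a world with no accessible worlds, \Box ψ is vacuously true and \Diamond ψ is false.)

No

At y: \Box \neg \neg (r \lor s) requires \neg \neg (r \lor s) at every successor {u, w}.
  \neg \neg (r \lor s) fails at w, so \Box \neg \neg (r \lor s) is false at y.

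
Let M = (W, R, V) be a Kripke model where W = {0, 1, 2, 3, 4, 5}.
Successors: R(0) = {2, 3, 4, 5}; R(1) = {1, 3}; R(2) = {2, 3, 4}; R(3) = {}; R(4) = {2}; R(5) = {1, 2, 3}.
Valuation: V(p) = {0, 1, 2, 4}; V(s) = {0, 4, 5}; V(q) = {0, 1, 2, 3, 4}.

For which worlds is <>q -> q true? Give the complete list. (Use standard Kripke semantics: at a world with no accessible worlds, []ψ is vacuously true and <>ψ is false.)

Recall that <>ψ holds at a world iff ψ holds at some accessible world.
Let φ = <>q -> q. Evaluate φ at each world:
  0 (successors {2, 3, 4, 5}): φ is true.
  1 (successors {1, 3}): φ is true.
  2 (successors {2, 3, 4}): φ is true.
  3 (successors ∅): φ is true.
  4 (successors {2}): φ is true.
  5 (successors {1, 2, 3}): φ is false.
For instance, at 0:
  At 0: <>q is true, q is true, so <>q -> q is true.
    At 0: <>q requires q at some successor in {2, 3, 4, 5}.
      q holds at 2, so <>q is true at 0.
Satisfying worlds: {0, 1, 2, 3, 4}

0, 1, 2, 3, 4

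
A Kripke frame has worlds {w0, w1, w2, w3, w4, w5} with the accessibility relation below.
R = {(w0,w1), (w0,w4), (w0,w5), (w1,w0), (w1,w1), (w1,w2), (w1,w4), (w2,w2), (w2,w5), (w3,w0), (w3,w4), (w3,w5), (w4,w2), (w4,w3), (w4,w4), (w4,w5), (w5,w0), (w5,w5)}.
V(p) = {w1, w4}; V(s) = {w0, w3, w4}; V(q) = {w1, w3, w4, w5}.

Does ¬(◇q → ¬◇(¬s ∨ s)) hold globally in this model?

Let φ = ¬(◇q → ¬◇(¬s ∨ s)). Evaluate φ at each world:
  w0 (successors {w1, w4, w5}): φ is true.
  w1 (successors {w0, w1, w2, w4}): φ is true.
  w2 (successors {w2, w5}): φ is true.
  w3 (successors {w0, w4, w5}): φ is true.
  w4 (successors {w2, w3, w4, w5}): φ is true.
  w5 (successors {w0, w5}): φ is true.
For instance, at w4:
  At w4: ◇q → ¬◇(¬s ∨ s) is false, so ¬(◇q → ¬◇(¬s ∨ s)) is true.
    At w4: ◇q is true, ¬◇(¬s ∨ s) is false, so ◇q → ¬◇(¬s ∨ s) is false.
      At w4: ◇q requires q at some successor in {w2, w3, w4, w5}.
        q holds at w3, so ◇q is true at w4.
      At w4: ◇(¬s ∨ s) is true, so ¬◇(¬s ∨ s) is false.

Yes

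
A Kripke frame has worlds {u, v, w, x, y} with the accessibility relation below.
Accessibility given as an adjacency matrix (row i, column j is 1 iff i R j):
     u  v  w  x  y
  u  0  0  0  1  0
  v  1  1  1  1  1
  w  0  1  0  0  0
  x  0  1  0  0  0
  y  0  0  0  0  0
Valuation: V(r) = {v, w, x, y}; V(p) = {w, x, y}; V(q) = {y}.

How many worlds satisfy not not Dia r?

4

Let φ = not not Dia r. Evaluate φ at each world:
  u (successors {x}): φ is true.
  v (successors {u, v, w, x, y}): φ is true.
  w (successors {v}): φ is true.
  x (successors {v}): φ is true.
  y (successors ∅): φ is false.
For instance, at w:
  At w: not Dia r is false, so not not Dia r is true.
    At w: Dia r is true, so not Dia r is false.
      At w: Dia r requires r at some successor in {v}.
        r holds at v, so Dia r is true at w.
Satisfying worlds: {u, v, w, x}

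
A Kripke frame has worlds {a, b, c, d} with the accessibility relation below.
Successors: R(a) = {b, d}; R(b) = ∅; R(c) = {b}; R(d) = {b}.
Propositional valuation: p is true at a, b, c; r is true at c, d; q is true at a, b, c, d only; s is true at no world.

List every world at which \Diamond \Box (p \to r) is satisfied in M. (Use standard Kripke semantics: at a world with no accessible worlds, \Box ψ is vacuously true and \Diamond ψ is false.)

a, c, d

Let φ = \Diamond \Box (p \to r). Evaluate φ at each world:
  a (successors {b, d}): φ is true.
  b (successors ∅): φ is false.
  c (successors {b}): φ is true.
  d (successors {b}): φ is true.
For instance, at c:
  At c: \Diamond \Box (p \to r) requires \Box (p \to r) at some successor in {b}.
    \Box (p \to r) holds at b, so \Diamond \Box (p \to r) is true at c.
      At b: no accessible worlds, so \Box (p \to r) holds vacuously.
Satisfying worlds: {a, c, d}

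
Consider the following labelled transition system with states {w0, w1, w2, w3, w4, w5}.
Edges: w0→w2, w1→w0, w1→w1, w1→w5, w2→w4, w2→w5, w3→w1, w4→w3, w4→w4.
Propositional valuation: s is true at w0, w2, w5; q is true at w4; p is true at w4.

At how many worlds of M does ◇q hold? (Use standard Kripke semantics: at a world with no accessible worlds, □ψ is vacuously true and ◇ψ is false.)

2

Recall that ◇ψ holds at a world iff ψ holds at some accessible world.
Let φ = ◇q. Evaluate φ at each world:
  w0 (successors {w2}): φ is false.
  w1 (successors {w0, w1, w5}): φ is false.
  w2 (successors {w4, w5}): φ is true.
  w3 (successors {w1}): φ is false.
  w4 (successors {w3, w4}): φ is true.
  w5 (successors ∅): φ is false.
For instance, at w2:
  At w2: ◇q requires q at some successor in {w4, w5}.
    q holds at w4, so ◇q is true at w2.
Satisfying worlds: {w2, w4}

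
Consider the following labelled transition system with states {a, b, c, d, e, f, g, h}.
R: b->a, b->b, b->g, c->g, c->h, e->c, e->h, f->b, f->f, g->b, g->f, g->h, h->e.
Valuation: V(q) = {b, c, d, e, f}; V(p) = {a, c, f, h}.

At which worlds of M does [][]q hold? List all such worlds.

a, d

Recall that []ψ holds at a world iff ψ holds at every accessible world, and <>ψ holds iff ψ holds at some accessible world.
Let φ = [][]q. Evaluate φ at each world:
  a (successors ∅): φ is true.
  b (successors {a, b, g}): φ is false.
  c (successors {g, h}): φ is false.
  d (successors ∅): φ is true.
  e (successors {c, h}): φ is false.
  f (successors {b, f}): φ is false.
  g (successors {b, f, h}): φ is false.
  h (successors {e}): φ is false.
For instance, at f:
  At f: [][]q requires []q at every successor {b, f}.
    []q fails at b, so [][]q is false at f.
      At b: []q requires q at every successor {a, b, g}.
        q fails at a, so []q is false at b.
Satisfying worlds: {a, d}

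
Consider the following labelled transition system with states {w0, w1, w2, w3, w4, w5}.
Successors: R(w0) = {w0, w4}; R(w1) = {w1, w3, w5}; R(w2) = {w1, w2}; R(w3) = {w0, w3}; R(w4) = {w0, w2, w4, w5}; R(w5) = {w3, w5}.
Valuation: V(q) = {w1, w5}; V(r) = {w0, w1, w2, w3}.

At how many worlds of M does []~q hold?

Recall that []ψ holds at a world iff ψ holds at every accessible world, and <>ψ holds iff ψ holds at some accessible world.
Let φ = []~q. Evaluate φ at each world:
  w0 (successors {w0, w4}): φ is true.
  w1 (successors {w1, w3, w5}): φ is false.
  w2 (successors {w1, w2}): φ is false.
  w3 (successors {w0, w3}): φ is true.
  w4 (successors {w0, w2, w4, w5}): φ is false.
  w5 (successors {w3, w5}): φ is false.
For instance, at w4:
  At w4: []~q requires ~q at every successor {w0, w2, w4, w5}.
    ~q fails at w5, so []~q is false at w4.
Satisfying worlds: {w0, w3}

2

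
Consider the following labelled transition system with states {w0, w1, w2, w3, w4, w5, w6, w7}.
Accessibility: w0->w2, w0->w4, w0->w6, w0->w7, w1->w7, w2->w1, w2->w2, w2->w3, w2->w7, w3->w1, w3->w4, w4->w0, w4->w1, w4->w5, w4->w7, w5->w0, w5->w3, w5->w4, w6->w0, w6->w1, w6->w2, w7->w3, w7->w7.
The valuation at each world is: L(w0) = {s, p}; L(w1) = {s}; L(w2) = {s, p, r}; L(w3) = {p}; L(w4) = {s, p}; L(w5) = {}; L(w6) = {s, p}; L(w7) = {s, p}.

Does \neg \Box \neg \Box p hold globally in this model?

Let φ = \neg \Box \neg \Box p. Evaluate φ at each world:
  w0 (successors {w2, w4, w6, w7}): φ is true.
  w1 (successors {w7}): φ is true.
  w2 (successors {w1, w2, w3, w7}): φ is true.
  w3 (successors {w1, w4}): φ is true.
  w4 (successors {w0, w1, w5, w7}): φ is true.
  w5 (successors {w0, w3, w4}): φ is true.
  w6 (successors {w0, w1, w2}): φ is true.
  w7 (successors {w3, w7}): φ is true.
For instance, at w5:
  At w5: \Box \neg \Box p is false, so \neg \Box \neg \Box p is true.
    At w5: \Box \neg \Box p requires \neg \Box p at every successor {w0, w3, w4}.
      \neg \Box p fails at w0, so \Box \neg \Box p is false at w5.

Yes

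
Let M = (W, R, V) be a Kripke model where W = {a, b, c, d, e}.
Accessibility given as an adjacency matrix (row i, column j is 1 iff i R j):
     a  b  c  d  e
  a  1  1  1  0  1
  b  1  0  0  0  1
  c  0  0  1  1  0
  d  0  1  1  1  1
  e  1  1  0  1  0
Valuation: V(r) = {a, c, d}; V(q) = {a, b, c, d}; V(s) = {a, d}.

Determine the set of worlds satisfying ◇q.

a, b, c, d, e

Let φ = ◇q. Evaluate φ at each world:
  a (successors {a, b, c, e}): φ is true.
  b (successors {a, e}): φ is true.
  c (successors {c, d}): φ is true.
  d (successors {b, c, d, e}): φ is true.
  e (successors {a, b, d}): φ is true.
For instance, at c:
  At c: ◇q requires q at some successor in {c, d}.
    q holds at c, so ◇q is true at c.
Satisfying worlds: {a, b, c, d, e}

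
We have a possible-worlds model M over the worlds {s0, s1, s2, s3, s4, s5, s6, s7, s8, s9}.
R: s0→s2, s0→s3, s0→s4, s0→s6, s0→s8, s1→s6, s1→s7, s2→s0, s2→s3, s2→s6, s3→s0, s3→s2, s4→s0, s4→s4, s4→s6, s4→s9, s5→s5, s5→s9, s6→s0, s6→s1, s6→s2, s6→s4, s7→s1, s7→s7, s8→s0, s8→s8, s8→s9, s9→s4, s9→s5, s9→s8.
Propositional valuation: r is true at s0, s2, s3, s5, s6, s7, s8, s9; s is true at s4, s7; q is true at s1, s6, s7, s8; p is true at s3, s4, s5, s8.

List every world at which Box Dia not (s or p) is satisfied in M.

s0, s1, s2, s3, s6, s7, s9

Let φ = Box Dia not (s or p). Evaluate φ at each world:
  s0 (successors {s2, s3, s4, s6, s8}): φ is true.
  s1 (successors {s6, s7}): φ is true.
  s2 (successors {s0, s3, s6}): φ is true.
  s3 (successors {s0, s2}): φ is true.
  s4 (successors {s0, s4, s6, s9}): φ is false.
  s5 (successors {s5, s9}): φ is false.
  s6 (successors {s0, s1, s2, s4}): φ is true.
  s7 (successors {s1, s7}): φ is true.
  s8 (successors {s0, s8, s9}): φ is false.
  s9 (successors {s4, s5, s8}): φ is true.
For instance, at s7:
  At s7: Box Dia not (s or p) requires Dia not (s or p) at every successor {s1, s7}.
      At s1: Dia not (s or p) requires not (s or p) at some successor in {s6, s7}.
        not (s or p) holds at s6, so Dia not (s or p) is true at s1.
      At s7: Dia not (s or p) requires not (s or p) at some successor in {s1, s7}.
        not (s or p) holds at s1, so Dia not (s or p) is true at s7.
  So Box Dia not (s or p) is true at s7.
Satisfying worlds: {s0, s1, s2, s3, s6, s7, s9}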